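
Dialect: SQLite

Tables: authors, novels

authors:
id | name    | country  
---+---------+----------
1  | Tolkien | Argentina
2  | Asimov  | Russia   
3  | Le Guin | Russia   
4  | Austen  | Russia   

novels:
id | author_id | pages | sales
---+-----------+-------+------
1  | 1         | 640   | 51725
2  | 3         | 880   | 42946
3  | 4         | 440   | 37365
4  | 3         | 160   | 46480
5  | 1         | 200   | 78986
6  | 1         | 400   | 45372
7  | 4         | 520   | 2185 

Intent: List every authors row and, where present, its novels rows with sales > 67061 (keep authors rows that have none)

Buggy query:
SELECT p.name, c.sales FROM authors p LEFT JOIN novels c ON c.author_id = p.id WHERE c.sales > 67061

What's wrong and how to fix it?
Bug: Filtering c.sales in WHERE discards the NULL rows produced by LEFT JOIN, turning it into an inner join

Fix: Move the right-table condition into the ON clause so unmatched parents are kept

Corrected query:
SELECT p.name, c.sales FROM authors p LEFT JOIN novels c ON c.author_id = p.id AND c.sales > 67061

Result:
name    | sales
--------+------
Tolkien | 78986
Asimov  | NULL 
Le Guin | NULL 
Austen  | NULL 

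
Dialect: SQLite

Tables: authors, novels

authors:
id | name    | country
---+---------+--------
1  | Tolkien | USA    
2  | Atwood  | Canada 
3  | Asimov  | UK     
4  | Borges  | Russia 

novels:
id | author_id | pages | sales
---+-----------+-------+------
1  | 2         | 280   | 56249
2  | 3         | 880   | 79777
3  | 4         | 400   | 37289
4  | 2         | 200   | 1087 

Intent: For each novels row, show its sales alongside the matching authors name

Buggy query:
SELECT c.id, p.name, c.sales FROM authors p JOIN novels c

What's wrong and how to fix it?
Bug: JOIN with no ON clause produces a cartesian product; every novels row pairs with every authors row

Fix: Add ON c.author_id = p.id to the JOIN

Corrected query:
SELECT c.id, p.name, c.sales FROM authors p JOIN novels c ON c.author_id = p.id

Result:
id | name   | sales
---+--------+------
1  | Atwood | 56249
2  | Asimov | 79777
3  | Borges | 37289
4  | Atwood | 1087 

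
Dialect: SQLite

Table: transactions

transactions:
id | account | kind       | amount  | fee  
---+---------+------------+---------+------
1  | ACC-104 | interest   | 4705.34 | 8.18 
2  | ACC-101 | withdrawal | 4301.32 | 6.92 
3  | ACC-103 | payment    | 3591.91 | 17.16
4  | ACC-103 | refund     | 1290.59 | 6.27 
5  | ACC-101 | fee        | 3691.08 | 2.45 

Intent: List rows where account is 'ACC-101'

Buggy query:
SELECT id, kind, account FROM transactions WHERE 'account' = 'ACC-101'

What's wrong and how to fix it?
Bug: 'account' in single quotes is a string literal, not the column; the comparison is literal-vs-literal and never true

Fix: Remove the quotes around the column name (or use double quotes for an identifier)

Corrected query:
SELECT id, kind, account FROM transactions WHERE account = 'ACC-101'

Result:
id | kind       | account
---+------------+--------
2  | withdrawal | ACC-101
5  | fee        | ACC-101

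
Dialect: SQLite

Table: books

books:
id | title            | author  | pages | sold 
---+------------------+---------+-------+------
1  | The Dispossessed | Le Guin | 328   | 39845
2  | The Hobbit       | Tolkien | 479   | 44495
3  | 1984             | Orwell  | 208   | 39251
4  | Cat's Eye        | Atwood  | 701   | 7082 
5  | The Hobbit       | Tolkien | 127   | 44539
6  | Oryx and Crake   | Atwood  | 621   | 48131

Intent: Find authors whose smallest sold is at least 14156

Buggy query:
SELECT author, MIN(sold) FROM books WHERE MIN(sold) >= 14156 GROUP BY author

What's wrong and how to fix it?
Bug: MIN() in WHERE is a misuse of aggregate

Fix: Use HAVING for the per-group MIN condition

Corrected query:
SELECT author, MIN(sold) FROM books GROUP BY author HAVING MIN(sold) >= 14156

Result:
author  | MIN(sold)
--------+----------
Le Guin | 39845    
Orwell  | 39251    
Tolkien | 44495    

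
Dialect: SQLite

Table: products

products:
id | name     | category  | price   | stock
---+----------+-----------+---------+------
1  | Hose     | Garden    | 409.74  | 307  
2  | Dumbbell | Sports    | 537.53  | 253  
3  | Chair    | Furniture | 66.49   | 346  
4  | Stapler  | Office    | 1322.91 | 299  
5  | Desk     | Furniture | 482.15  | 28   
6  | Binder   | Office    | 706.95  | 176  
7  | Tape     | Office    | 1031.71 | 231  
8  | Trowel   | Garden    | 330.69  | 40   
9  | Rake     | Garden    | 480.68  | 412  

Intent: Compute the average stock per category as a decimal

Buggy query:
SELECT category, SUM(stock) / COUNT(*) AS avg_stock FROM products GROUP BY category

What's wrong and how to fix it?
Bug: SUM(stock) and COUNT(*) are both integers; the division truncates the fractional part

Fix: Multiply by 1.0 (or CAST to REAL) to force floating-point division

Corrected query:
SELECT category, SUM(stock) * 1.0 / COUNT(*) AS avg_stock FROM products GROUP BY category

Result:
category  | avg_stock 
----------+-----------
Furniture | 187       
Garden    | 253       
Office    | 235.333333
Sports    | 253       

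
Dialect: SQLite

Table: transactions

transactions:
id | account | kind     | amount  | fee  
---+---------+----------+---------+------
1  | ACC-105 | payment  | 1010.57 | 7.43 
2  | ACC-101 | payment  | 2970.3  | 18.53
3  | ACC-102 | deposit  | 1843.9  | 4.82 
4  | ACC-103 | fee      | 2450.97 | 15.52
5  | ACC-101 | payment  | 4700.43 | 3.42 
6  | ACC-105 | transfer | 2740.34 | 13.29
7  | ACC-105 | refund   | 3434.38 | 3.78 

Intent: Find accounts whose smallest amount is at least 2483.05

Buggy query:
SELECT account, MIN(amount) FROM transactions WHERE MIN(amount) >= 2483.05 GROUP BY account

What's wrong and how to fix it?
Bug: MIN() in WHERE is a misuse of aggregate

Fix: Replace WHERE with HAVING after the GROUP BY

Corrected query:
SELECT account, MIN(amount) FROM transactions GROUP BY account HAVING MIN(amount) >= 2483.05

Result:
account | MIN(amount)
--------+------------
ACC-101 | 2970.3     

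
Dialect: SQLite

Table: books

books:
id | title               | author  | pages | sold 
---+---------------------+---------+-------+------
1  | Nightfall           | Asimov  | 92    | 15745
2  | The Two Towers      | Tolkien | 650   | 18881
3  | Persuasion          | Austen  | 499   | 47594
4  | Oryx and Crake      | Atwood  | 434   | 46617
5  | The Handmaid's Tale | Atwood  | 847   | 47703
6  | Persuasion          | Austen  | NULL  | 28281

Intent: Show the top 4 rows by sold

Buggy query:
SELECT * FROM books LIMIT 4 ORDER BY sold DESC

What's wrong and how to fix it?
Bug: LIMIT must come after ORDER BY

Fix: Sort with ORDER BY, then apply LIMIT

Corrected query:
SELECT * FROM books ORDER BY sold DESC LIMIT 4

Result:
id | title               | author | pages | sold 
---+---------------------+--------+-------+------
5  | The Handmaid's Tale | Atwood | 847   | 47703
3  | Persuasion          | Austen | 499   | 47594
4  | Oryx and Crake      | Atwood | 434   | 46617
6  | Persuasion          | Austen | NULL  | 28281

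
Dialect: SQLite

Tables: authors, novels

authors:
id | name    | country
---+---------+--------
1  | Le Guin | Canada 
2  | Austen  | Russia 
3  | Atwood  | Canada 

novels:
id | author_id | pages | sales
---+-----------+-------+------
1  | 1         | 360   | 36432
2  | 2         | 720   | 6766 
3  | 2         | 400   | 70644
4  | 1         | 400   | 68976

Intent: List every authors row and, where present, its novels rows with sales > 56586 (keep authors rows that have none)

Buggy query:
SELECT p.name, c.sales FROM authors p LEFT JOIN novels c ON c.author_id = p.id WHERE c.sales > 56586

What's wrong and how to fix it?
Bug: Filtering c.sales in WHERE discards the NULL rows produced by LEFT JOIN, turning it into an inner join

Fix: Put 'c.sales > 56586' in the JOIN's ON clause instead of WHERE

Corrected query:
SELECT p.name, c.sales FROM authors p LEFT JOIN novels c ON c.author_id = p.id AND c.sales > 56586

Result:
name    | sales
--------+------
Le Guin | 68976
Austen  | 70644
Atwood  | NULL 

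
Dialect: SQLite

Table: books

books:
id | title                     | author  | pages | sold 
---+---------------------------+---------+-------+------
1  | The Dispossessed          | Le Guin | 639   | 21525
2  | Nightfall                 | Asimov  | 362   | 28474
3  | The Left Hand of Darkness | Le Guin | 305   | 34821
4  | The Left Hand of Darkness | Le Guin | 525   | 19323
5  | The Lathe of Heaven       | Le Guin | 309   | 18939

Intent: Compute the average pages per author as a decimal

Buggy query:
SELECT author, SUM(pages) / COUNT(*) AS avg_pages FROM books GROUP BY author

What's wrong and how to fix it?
Bug: Both operands are integers, so '/' performs integer division and truncates

Fix: Multiply by 1.0 (or CAST to REAL) to force floating-point division

Corrected query:
SELECT author, SUM(pages) * 1.0 / COUNT(*) AS avg_pages FROM books GROUP BY author

Result:
author  | avg_pages
--------+----------
Asimov  | 362      
Le Guin | 444.5    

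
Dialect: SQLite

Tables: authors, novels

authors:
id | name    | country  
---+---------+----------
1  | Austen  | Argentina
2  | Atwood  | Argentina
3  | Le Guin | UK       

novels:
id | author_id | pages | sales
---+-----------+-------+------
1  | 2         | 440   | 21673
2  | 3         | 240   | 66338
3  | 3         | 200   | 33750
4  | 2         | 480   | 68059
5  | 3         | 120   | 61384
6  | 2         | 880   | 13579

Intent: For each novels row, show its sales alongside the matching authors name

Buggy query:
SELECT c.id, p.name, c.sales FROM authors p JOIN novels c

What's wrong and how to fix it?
Bug: JOIN with no ON clause produces a cartesian product; every novels row pairs with every authors row

Fix: Specify the join condition linking the foreign key to the parent id

Corrected query:
SELECT c.id, p.name, c.sales FROM authors p JOIN novels c ON c.author_id = p.id

Result:
id | name    | sales
---+---------+------
1  | Atwood  | 21673
2  | Le Guin | 66338
3  | Le Guin | 33750
4  | Atwood  | 68059
5  | Le Guin | 61384
6  | Atwood  | 13579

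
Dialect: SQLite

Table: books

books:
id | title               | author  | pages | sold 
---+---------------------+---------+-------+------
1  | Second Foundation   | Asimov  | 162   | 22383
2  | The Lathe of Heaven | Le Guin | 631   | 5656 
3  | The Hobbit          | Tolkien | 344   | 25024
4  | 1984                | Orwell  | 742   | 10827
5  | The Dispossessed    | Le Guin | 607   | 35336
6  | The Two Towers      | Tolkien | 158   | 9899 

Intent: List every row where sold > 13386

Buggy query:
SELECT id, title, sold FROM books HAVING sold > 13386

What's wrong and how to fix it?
Bug: HAVING filters the output of aggregation, but this query has no GROUP BY and no aggregate functions, so SQLite rejects it (HAVING clause on a non-aggregate query); the condition here is per row

Fix: Replace HAVING with WHERE since the condition applies to individual rows

Corrected query:
SELECT id, title, sold FROM books WHERE sold > 13386

Result:
id | title             | sold 
---+-------------------+------
1  | Second Foundation | 22383
3  | The Hobbit        | 25024
5  | The Dispossessed  | 35336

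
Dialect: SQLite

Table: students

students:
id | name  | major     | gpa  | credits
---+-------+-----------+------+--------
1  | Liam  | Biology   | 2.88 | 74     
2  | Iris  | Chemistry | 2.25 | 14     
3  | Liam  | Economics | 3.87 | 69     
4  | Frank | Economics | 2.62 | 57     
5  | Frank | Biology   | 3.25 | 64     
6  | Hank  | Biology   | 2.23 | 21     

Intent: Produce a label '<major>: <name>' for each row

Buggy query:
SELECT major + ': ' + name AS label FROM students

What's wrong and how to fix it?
Bug: SQLite uses || for string concatenation; + coerces text to numbers (yielding 0)

Fix: Use the || operator for string concatenation

Corrected query:
SELECT major || ': ' || name AS label FROM students

Result:
label           
----------------
Biology: Liam   
Chemistry: Iris 
Economics: Liam 
Economics: Frank
Biology: Frank  
Biology: Hank   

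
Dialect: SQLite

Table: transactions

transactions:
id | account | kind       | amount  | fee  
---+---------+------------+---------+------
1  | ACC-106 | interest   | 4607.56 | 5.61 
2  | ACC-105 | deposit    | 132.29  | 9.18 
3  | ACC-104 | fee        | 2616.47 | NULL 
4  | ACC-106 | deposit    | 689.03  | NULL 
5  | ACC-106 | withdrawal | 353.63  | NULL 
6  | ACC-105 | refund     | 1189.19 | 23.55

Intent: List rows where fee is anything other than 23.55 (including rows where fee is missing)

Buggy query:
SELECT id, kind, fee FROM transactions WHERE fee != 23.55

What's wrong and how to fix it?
Bug: Inequality against NULL is unknown, not true; rows with NULL are dropped

Fix: Add an explicit OR fee IS NULL to include the missing-value rows

Corrected query:
SELECT id, kind, fee FROM transactions WHERE fee != 23.55 OR fee IS NULL

Result:
id | kind       | fee 
---+------------+-----
1  | interest   | 5.61
2  | deposit    | 9.18
3  | fee        | NULL
4  | deposit    | NULL
5  | withdrawal | NULL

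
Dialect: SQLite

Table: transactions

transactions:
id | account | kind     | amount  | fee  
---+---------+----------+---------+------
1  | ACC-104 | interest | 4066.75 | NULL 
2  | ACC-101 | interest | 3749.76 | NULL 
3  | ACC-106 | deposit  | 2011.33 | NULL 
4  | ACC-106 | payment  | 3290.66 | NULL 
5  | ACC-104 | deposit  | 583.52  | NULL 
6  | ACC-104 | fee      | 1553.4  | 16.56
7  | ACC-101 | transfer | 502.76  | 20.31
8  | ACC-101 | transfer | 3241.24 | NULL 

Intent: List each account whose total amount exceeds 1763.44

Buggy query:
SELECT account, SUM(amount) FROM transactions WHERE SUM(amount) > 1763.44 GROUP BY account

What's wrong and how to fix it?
Bug: SUM(amount) is an aggregate, but WHERE filters rows before aggregation

Fix: Use HAVING (which filters groups after aggregation) instead of WHERE

Corrected query:
SELECT account, SUM(amount) FROM transactions GROUP BY account HAVING SUM(amount) > 1763.44

Result:
account | SUM(amount)
--------+------------
ACC-101 | 7493.76    
ACC-104 | 6203.67    
ACC-106 | 5301.99    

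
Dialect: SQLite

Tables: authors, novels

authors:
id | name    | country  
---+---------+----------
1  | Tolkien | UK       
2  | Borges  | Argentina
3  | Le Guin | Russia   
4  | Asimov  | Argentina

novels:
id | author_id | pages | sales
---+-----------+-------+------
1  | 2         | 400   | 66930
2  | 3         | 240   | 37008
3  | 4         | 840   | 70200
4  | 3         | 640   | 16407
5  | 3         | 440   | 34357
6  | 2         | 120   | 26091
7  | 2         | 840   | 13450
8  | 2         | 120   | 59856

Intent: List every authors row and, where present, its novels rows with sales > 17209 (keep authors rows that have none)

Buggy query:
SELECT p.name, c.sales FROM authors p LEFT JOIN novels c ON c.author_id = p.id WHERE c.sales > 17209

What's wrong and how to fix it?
Bug: Filtering c.sales in WHERE discards the NULL rows produced by LEFT JOIN, turning it into an inner join

Fix: Put 'c.sales > 17209' in the JOIN's ON clause instead of WHERE

Corrected query:
SELECT p.name, c.sales FROM authors p LEFT JOIN novels c ON c.author_id = p.id AND c.sales > 17209

Result:
name    | sales
--------+------
Tolkien | NULL 
Borges  | 26091
Borges  | 59856
Borges  | 66930
Le Guin | 34357
Le Guin | 37008
Asimov  | 70200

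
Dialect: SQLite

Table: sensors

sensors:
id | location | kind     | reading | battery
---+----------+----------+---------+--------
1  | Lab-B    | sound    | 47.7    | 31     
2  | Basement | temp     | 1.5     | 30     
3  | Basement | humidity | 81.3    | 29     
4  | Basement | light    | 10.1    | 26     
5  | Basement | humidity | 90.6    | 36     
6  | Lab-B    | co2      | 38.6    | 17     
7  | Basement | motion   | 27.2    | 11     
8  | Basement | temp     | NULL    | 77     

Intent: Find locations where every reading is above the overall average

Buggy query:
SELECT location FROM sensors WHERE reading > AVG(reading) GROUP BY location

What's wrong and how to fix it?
Bug: WHERE evaluates per row before aggregation, so AVG() is unavailable

Fix: Compute the overall average in a scalar subquery and compare each group's MIN against it in HAVING

Corrected query:
SELECT location FROM sensors GROUP BY location HAVING MIN(reading) > (SELECT AVG(reading) FROM sensors)

Result:
(no rows)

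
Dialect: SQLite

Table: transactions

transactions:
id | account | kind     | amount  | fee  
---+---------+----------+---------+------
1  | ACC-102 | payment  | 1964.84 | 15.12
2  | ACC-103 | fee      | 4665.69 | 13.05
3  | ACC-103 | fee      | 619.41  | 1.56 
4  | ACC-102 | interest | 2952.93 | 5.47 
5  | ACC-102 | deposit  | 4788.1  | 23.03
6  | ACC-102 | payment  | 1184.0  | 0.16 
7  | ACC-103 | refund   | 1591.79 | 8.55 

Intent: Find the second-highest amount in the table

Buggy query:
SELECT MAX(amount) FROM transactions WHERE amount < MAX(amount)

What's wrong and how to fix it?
Bug: The inner MAX is an aggregate inside WHERE, which is not allowed

Fix: Put the inner MAX in a scalar subquery

Corrected query:
SELECT MAX(amount) FROM transactions WHERE amount < (SELECT MAX(amount) FROM transactions)

Result:
MAX(amount)
-----------
4665.69    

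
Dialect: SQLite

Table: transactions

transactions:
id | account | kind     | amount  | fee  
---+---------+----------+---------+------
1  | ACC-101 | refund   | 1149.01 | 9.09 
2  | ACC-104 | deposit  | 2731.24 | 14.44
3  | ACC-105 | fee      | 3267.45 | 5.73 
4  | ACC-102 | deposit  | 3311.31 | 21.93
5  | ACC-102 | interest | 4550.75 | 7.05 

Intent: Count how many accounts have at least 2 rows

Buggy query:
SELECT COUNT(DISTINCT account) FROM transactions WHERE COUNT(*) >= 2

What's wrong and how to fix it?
Bug: COUNT(*) cannot appear in WHERE; the per-group count doesn't exist yet

Fix: Use a subquery that GROUPs and filters with HAVING, then count its rows

Corrected query:
SELECT COUNT(*) FROM (SELECT account FROM transactions GROUP BY account HAVING COUNT(*) >= 2)

Result:
COUNT(*)
--------
1       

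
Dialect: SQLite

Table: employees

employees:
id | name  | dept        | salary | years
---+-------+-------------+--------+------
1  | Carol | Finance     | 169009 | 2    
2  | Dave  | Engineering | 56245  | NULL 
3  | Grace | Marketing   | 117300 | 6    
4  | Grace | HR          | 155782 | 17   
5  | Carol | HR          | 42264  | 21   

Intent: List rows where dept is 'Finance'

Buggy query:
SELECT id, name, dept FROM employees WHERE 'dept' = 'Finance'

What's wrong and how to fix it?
Bug: 'dept' in single quotes is a string literal, not the column; the comparison is literal-vs-literal and never true

Fix: Remove the quotes around the column name (or use double quotes for an identifier)

Corrected query:
SELECT id, name, dept FROM employees WHERE dept = 'Finance'

Result:
id | name  | dept   
---+-------+--------
1  | Carol | Finance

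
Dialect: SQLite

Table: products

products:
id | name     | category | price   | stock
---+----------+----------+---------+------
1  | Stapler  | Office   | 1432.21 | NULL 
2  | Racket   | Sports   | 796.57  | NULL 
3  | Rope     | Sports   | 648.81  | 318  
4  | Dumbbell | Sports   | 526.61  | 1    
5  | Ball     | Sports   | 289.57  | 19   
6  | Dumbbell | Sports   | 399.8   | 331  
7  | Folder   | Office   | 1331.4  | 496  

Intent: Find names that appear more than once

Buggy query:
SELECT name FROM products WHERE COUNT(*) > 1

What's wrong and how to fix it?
Bug: WHERE can't reference COUNT(*); aggregates are computed after WHERE

Fix: Group first, then use HAVING for the count condition

Corrected query:
SELECT name FROM products GROUP BY name HAVING COUNT(*) > 1

Result:
name    
--------
Dumbbell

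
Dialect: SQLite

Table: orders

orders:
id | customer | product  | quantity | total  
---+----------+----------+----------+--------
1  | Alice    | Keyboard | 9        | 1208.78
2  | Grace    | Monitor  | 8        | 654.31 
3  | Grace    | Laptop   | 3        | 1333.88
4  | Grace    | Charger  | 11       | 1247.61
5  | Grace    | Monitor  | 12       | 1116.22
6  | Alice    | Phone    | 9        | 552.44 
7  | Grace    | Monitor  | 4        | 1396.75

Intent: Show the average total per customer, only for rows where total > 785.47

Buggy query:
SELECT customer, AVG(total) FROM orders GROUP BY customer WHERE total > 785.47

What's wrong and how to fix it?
Bug: WHERE cannot follow GROUP BY

Fix: Move the WHERE clause before GROUP BY

Corrected query:
SELECT customer, AVG(total) FROM orders WHERE total > 785.47 GROUP BY customer

Result:
customer | AVG(total)
---------+-----------
Alice    | 1208.78   
Grace    | 1273.615  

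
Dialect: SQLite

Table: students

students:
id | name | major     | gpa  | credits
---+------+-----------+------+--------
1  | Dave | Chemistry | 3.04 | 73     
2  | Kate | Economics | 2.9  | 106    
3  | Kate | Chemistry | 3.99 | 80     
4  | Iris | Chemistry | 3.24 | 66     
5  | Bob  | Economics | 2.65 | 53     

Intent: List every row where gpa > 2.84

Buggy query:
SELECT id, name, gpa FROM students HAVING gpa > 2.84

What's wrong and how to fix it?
Bug: This is a non-aggregate query (no GROUP BY, no aggregates), so in SQLite the HAVING clause is invalid here; a row-level condition belongs in WHERE

Fix: Replace HAVING with WHERE since the condition applies to individual rows

Corrected query:
SELECT id, name, gpa FROM students WHERE gpa > 2.84

Result:
id | name | gpa 
---+------+-----
1  | Dave | 3.04
2  | Kate | 2.9 
3  | Kate | 3.99
4  | Iris | 3.24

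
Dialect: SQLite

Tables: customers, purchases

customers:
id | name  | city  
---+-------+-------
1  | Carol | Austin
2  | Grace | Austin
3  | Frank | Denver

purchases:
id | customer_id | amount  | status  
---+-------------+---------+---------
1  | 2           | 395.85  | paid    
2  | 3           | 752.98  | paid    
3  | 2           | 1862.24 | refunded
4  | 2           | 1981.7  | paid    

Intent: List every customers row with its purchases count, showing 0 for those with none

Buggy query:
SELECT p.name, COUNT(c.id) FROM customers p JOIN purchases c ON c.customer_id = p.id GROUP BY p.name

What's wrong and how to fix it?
Bug: An inner join excludes parents with zero children

Fix: Use LEFT JOIN so parents without children still appear (COUNT(c.id) gives 0)

Corrected query:
SELECT p.name, COUNT(c.id) FROM customers p LEFT JOIN purchases c ON c.customer_id = p.id GROUP BY p.name

Result:
name  | COUNT(c.id)
------+------------
Carol | 0          
Frank | 1          
Grace | 3          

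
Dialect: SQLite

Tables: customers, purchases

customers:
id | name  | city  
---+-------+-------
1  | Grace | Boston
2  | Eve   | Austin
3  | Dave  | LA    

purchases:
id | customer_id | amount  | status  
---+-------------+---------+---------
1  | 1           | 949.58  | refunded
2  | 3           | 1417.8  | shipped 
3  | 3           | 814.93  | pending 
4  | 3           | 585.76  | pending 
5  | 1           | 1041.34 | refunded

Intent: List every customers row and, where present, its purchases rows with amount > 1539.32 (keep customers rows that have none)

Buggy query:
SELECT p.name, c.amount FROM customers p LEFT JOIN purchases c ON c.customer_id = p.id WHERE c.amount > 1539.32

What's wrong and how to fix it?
Bug: A WHERE condition on the right-hand table after LEFT JOIN drops unmatched parents

Fix: Move the right-table condition into the ON clause so unmatched parents are kept

Corrected query:
SELECT p.name, c.amount FROM customers p LEFT JOIN purchases c ON c.customer_id = p.id AND c.amount > 1539.32

Result:
name  | amount
------+-------
Grace | NULL  
Eve   | NULL  
Dave  | NULL  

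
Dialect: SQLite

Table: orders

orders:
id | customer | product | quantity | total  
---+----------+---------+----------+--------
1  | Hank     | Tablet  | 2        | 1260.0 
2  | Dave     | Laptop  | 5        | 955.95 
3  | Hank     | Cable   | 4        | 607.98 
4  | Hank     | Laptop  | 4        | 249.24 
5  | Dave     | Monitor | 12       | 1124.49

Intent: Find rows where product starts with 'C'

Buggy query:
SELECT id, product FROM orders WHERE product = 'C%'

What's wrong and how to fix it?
Bug: Wildcards only work with LIKE; '=' treats '%' as a literal character

Fix: Use LIKE for wildcard pattern matching

Corrected query:
SELECT id, product FROM orders WHERE product LIKE 'C%'

Result:
id | product
---+--------
3  | Cable  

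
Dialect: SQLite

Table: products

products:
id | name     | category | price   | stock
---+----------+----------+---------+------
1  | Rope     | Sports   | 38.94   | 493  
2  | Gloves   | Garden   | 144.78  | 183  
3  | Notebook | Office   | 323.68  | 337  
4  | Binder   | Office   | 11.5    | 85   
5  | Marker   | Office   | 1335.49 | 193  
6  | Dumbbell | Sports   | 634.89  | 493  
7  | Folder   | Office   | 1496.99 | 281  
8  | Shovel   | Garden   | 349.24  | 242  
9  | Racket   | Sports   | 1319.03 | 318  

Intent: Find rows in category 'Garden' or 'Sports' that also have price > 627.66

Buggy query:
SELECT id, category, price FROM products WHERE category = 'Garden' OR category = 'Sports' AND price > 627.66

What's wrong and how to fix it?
Bug: AND binds tighter than OR, so this parses as category = 'Garden' OR (category = 'Sports' AND price > 627.66)

Fix: Group the OR with parentheses (or use IN), then AND the threshold

Corrected query:
SELECT id, category, price FROM products WHERE (category = 'Garden' OR category = 'Sports') AND price > 627.66

Result:
id | category | price  
---+----------+--------
6  | Sports   | 634.89 
9  | Sports   | 1319.03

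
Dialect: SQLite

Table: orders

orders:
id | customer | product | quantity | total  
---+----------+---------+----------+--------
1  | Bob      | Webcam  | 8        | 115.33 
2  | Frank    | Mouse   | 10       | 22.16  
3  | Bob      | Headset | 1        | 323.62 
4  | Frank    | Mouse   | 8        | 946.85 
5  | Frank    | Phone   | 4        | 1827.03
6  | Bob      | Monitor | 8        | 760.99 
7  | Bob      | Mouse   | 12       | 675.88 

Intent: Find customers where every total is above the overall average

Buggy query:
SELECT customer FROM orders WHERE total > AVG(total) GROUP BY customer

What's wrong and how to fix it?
Bug: AVG() is an aggregate; it can't sit directly in WHERE

Fix: Compute the overall average in a scalar subquery and compare each group's MIN against it in HAVING

Corrected query:
SELECT customer FROM orders GROUP BY customer HAVING MIN(total) > (SELECT AVG(total) FROM orders)

Result:
(no rows)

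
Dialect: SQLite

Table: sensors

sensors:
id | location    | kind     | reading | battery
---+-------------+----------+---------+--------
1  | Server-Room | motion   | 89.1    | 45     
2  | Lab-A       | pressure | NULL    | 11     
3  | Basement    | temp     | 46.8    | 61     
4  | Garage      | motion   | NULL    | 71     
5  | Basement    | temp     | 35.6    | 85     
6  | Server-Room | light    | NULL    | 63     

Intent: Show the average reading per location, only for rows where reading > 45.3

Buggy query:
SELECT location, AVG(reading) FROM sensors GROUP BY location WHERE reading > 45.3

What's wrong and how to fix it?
Bug: Row-level WHERE must come before GROUP BY in the clause order

Fix: Move the WHERE clause before GROUP BY

Corrected query:
SELECT location, AVG(reading) FROM sensors WHERE reading > 45.3 GROUP BY location

Result:
location    | AVG(reading)
------------+-------------
Basement    | 46.8        
Server-Room | 89.1        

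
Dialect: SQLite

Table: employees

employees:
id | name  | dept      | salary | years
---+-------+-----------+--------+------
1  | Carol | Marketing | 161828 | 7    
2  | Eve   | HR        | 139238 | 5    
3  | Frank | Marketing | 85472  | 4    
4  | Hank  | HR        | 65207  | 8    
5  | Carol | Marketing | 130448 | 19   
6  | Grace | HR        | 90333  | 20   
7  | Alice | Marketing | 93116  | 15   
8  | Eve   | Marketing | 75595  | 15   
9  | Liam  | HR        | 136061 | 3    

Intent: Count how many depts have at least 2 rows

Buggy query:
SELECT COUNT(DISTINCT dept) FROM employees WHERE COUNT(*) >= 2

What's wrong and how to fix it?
Bug: COUNT(*) cannot appear in WHERE; the per-group count doesn't exist yet

Fix: Group first with HAVING COUNT(*) >= 2, then COUNT the resulting groups

Corrected query:
SELECT COUNT(*) FROM (SELECT dept FROM employees GROUP BY dept HAVING COUNT(*) >= 2)

Result:
COUNT(*)
--------
2       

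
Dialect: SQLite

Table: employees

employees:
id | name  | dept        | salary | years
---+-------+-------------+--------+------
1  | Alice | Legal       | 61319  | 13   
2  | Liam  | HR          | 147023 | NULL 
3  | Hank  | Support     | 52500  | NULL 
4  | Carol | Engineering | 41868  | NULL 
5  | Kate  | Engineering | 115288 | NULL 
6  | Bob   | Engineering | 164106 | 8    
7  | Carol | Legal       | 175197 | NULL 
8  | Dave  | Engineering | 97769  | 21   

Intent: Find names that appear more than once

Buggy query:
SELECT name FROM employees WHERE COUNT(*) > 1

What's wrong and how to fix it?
Bug: COUNT(*) is an aggregate and cannot be used in WHERE

Fix: GROUP BY name, then filter groups with HAVING COUNT(*) > 1

Corrected query:
SELECT name FROM employees GROUP BY name HAVING COUNT(*) > 1

Result:
name 
-----
Carol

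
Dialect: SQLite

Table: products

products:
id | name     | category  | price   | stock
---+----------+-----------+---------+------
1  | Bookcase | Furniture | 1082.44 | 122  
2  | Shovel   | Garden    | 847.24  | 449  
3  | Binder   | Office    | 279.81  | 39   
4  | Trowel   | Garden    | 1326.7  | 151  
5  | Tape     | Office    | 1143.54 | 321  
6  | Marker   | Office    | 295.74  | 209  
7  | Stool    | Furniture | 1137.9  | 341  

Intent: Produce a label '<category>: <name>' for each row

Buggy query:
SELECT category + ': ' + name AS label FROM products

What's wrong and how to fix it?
Bug: '+' is numeric addition; on text columns SQLite converts them to 0 instead of concatenating

Fix: Replace + with || to concatenate text

Corrected query:
SELECT category || ': ' || name AS label FROM products

Result:
label              
-------------------
Furniture: Bookcase
Garden: Shovel     
Office: Binder     
Garden: Trowel     
Office: Tape       
Office: Marker     
Furniture: Stool   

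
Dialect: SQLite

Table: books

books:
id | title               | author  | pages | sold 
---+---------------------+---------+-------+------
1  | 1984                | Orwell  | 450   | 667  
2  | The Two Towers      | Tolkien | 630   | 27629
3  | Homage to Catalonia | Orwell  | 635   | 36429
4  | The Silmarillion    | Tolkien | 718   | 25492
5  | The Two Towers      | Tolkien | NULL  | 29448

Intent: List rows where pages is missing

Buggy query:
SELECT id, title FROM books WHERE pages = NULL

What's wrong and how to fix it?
Bug: Comparing to NULL with '=' never matches; NULL = NULL is unknown, not true

Fix: Use IS NULL to test for NULL

Corrected query:
SELECT id, title FROM books WHERE pages IS NULL

Result:
id | title         
---+---------------
5  | The Two Towers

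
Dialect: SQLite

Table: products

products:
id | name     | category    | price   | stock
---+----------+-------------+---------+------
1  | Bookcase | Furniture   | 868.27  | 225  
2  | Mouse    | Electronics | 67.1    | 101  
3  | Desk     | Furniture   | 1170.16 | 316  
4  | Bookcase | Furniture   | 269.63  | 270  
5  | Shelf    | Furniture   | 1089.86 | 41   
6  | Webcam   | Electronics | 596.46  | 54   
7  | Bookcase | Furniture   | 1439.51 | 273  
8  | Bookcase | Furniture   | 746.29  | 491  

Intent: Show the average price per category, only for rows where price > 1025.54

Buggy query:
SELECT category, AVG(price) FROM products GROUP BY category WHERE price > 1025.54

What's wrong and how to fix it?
Bug: Row-level WHERE must come before GROUP BY in the clause order

Fix: Place WHERE between FROM and GROUP BY

Corrected query:
SELECT category, AVG(price) FROM products WHERE price > 1025.54 GROUP BY category

Result:
category  | AVG(price) 
----------+------------
Furniture | 1233.176667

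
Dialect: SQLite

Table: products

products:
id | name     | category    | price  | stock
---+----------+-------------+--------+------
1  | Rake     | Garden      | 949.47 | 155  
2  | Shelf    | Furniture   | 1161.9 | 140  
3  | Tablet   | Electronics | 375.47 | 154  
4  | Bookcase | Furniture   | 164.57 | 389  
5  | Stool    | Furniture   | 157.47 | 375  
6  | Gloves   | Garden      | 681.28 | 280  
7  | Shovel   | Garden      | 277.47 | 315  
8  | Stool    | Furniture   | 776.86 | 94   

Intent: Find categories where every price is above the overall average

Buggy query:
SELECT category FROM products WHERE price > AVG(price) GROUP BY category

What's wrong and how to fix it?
Bug: AVG() is an aggregate; it can't sit directly in WHERE

Fix: Compute the overall average in a scalar subquery and compare each group's MIN against it in HAVING

Corrected query:
SELECT category FROM products GROUP BY category HAVING MIN(price) > (SELECT AVG(price) FROM products)

Result:
(no rows)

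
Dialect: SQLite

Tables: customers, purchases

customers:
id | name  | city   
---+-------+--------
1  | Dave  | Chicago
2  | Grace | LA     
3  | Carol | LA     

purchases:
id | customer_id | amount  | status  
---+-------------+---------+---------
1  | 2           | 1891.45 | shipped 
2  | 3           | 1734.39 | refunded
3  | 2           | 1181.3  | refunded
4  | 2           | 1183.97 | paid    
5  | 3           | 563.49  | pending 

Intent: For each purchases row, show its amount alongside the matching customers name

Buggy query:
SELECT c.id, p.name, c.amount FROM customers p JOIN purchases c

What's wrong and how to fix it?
Bug: JOIN with no ON clause produces a cartesian product; every purchases row pairs with every customers row

Fix: Add ON c.customer_id = p.id to the JOIN

Corrected query:
SELECT c.id, p.name, c.amount FROM customers p JOIN purchases c ON c.customer_id = p.id

Result:
id | name  | amount 
---+-------+--------
1  | Grace | 1891.45
2  | Carol | 1734.39
3  | Grace | 1181.3 
4  | Grace | 1183.97
5  | Carol | 563.49 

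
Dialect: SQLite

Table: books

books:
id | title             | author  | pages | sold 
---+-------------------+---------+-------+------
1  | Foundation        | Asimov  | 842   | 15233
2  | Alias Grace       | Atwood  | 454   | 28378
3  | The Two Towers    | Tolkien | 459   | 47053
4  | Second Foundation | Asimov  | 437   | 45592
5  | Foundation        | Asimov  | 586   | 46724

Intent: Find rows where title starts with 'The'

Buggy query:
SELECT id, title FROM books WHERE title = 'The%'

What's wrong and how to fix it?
Bug: '=' compares the literal string including the % character; pattern matching needs LIKE

Fix: Replace '=' with LIKE so 'The%' is treated as a pattern

Corrected query:
SELECT id, title FROM books WHERE title LIKE 'The%'

Result:
id | title         
---+---------------
3  | The Two Towers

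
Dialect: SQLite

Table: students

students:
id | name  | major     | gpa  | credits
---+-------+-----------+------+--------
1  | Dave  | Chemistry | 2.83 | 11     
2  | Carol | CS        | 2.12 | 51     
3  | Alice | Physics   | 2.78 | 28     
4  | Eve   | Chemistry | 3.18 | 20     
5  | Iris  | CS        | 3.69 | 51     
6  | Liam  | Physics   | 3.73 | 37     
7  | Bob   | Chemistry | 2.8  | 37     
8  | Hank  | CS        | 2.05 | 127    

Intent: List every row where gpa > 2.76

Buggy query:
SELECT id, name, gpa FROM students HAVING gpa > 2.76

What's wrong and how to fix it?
Bug: This is a non-aggregate query (no GROUP BY, no aggregates), so in SQLite the HAVING clause is invalid here; a row-level condition belongs in WHERE

Fix: Use WHERE for row-level filtering

Corrected query:
SELECT id, name, gpa FROM students WHERE gpa > 2.76

Result:
id | name  | gpa 
---+-------+-----
1  | Dave  | 2.83
3  | Alice | 2.78
4  | Eve   | 3.18
5  | Iris  | 3.69
6  | Liam  | 3.73
7  | Bob   | 2.8 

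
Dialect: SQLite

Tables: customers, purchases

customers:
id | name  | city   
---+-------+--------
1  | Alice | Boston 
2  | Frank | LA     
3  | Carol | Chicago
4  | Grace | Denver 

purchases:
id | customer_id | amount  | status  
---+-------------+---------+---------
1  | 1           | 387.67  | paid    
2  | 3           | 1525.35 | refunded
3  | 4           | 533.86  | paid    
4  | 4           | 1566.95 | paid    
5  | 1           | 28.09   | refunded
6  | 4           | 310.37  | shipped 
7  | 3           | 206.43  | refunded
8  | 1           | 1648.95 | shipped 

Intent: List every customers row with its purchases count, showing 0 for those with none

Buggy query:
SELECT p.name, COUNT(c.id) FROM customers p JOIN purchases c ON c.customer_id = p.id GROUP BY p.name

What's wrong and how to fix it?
Bug: INNER JOIN drops customers rows that have no matching purchases rows

Fix: Use LEFT JOIN so parents without children still appear (COUNT(c.id) gives 0)

Corrected query:
SELECT p.name, COUNT(c.id) FROM customers p LEFT JOIN purchases c ON c.customer_id = p.id GROUP BY p.name

Result:
name  | COUNT(c.id)
------+------------
Alice | 3          
Carol | 2          
Frank | 0          
Grace | 3          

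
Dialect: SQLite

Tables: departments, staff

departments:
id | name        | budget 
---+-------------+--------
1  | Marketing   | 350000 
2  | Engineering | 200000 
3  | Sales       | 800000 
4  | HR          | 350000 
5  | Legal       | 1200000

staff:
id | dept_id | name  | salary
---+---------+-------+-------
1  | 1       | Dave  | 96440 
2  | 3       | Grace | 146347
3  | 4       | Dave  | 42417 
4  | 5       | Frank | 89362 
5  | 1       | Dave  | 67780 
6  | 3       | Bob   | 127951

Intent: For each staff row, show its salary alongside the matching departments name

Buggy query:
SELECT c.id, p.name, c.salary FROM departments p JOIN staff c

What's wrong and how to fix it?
Bug: Missing join condition: each staff row is matched to all departments rows instead of just its own

Fix: Specify the join condition linking the foreign key to the parent id

Corrected query:
SELECT c.id, p.name, c.salary FROM departments p JOIN staff c ON c.dept_id = p.id

Result:
id | name      | salary
---+-----------+-------
1  | Marketing | 96440 
2  | Sales     | 146347
3  | HR        | 42417 
4  | Legal     | 89362 
5  | Marketing | 67780 
6  | Sales     | 127951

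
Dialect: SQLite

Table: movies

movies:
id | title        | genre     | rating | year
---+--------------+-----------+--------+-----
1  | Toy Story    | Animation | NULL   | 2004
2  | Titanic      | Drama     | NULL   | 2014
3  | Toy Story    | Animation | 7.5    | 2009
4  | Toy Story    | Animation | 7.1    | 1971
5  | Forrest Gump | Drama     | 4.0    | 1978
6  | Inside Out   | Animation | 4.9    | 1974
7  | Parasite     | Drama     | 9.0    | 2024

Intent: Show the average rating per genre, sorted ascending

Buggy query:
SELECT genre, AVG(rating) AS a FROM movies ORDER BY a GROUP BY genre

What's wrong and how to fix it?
Bug: ORDER BY appears before GROUP BY; SQL clause order requires GROUP BY first

Fix: Move ORDER BY to the end, after GROUP BY

Corrected query:
SELECT genre, AVG(rating) AS a FROM movies GROUP BY genre ORDER BY a

Result:
genre     | a  
----------+----
Animation | 6.5
Drama     | 6.5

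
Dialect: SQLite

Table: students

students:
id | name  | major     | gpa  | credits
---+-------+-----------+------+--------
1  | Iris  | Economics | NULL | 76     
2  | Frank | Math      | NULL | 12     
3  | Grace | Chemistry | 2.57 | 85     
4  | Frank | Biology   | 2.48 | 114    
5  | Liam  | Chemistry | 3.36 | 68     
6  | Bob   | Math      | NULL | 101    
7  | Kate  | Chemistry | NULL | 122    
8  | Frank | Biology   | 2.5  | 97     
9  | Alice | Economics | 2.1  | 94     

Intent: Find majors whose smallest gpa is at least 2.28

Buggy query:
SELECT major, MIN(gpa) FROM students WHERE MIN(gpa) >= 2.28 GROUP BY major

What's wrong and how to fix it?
Bug: MIN() in WHERE is a misuse of aggregate

Fix: Replace WHERE with HAVING after the GROUP BY

Corrected query:
SELECT major, MIN(gpa) FROM students GROUP BY major HAVING MIN(gpa) >= 2.28

Result:
major     | MIN(gpa)
----------+---------
Biology   | 2.48    
Chemistry | 2.57    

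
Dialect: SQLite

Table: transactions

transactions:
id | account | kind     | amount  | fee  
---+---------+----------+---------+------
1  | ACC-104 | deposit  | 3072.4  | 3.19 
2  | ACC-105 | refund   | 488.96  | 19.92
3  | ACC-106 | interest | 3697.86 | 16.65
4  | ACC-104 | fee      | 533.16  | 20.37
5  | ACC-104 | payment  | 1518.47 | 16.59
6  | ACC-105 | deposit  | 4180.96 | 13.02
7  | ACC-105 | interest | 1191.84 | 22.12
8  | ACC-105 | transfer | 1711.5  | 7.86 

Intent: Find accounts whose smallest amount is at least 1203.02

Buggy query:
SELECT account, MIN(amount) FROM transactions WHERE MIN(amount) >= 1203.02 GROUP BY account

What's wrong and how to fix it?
Bug: MIN() in WHERE is a misuse of aggregate

Fix: Replace WHERE with HAVING after the GROUP BY

Corrected query:
SELECT account, MIN(amount) FROM transactions GROUP BY account HAVING MIN(amount) >= 1203.02

Result:
account | MIN(amount)
--------+------------
ACC-106 | 3697.86    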